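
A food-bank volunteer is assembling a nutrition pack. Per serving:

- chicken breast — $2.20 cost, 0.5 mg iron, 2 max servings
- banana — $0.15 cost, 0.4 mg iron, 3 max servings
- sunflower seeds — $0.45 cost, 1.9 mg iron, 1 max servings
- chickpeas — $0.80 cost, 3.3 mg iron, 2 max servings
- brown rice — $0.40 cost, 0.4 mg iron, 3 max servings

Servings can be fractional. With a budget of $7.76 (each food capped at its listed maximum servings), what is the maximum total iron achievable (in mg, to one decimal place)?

Iron per dollar: sunflower seeds 4.222, chickpeas 4.125, banana 2.667, brown rice 1, chicken breast 0.2273.
Take 1 serving of sunflower seeds: spends $0.45, +1.9 mg iron (running total 1.9 mg).
Take 2 servings of chickpeas: spends $1.60, +6.6 mg iron (running total 8.5 mg).
Take 3 servings of banana: spends $0.45, +1.2 mg iron (running total 9.7 mg).
Take 3 servings of brown rice: spends $1.20, +1.2 mg iron (running total 10.9 mg).
Take 1.845 servings of chicken breast: spends $4.06, +0.9 mg iron (running total 11.8 mg).
Filling greedily by iron-per-dollar is optimal for one linear limit, giving 11.8 mg.

11.8 mg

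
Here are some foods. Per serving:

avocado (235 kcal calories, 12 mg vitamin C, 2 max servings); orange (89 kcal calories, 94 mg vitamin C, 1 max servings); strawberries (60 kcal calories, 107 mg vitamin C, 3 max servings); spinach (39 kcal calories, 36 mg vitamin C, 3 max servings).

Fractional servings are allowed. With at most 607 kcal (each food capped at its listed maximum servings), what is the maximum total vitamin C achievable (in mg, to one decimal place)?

534.3 mg

Vitamin C per kcal: strawberries 1.783, orange 1.056, spinach 0.9231, avocado 0.05106.
Take 3 servings of strawberries: uses 180 kcal, +321.0 mg vitamin C (running total 321.0 mg).
Take 1 serving of orange: uses 89 kcal, +94.0 mg vitamin C (running total 415.0 mg).
Take 3 servings of spinach: uses 117 kcal, +108.0 mg vitamin C (running total 523.0 mg).
Take 0.9404 servings of avocado: uses 221 kcal, +11.3 mg vitamin C (running total 534.3 mg).
Filling greedily by vitamin C-per-kcal is optimal for one linear limit, giving 534.3 mg.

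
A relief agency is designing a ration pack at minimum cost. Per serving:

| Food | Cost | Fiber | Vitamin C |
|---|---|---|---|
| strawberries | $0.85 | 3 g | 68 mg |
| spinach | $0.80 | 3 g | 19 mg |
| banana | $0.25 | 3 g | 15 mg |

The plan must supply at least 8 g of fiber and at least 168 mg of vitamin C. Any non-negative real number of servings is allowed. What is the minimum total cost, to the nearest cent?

With two linear requirements the optimum uses one or two foods; enumerate the corners.
strawberries only: max(8/3, 168/68) = 2.667 servings → $2.27.
spinach only: max(8/3, 168/19) = 8.842 servings → $7.07.
banana only: max(8/3, 168/15) = 11.2 servings → $2.80.
strawberries + spinach with both tight: 2.395 servings and 0.2721 servings → $2.25.
strawberries + banana with both tight: 2.415 servings and 0.2516 servings → $2.12.
spinach + banana: the both-tight solution has a negative serving — not a feasible corner.
The minimum over all feasible corners is $2.12.

$2.12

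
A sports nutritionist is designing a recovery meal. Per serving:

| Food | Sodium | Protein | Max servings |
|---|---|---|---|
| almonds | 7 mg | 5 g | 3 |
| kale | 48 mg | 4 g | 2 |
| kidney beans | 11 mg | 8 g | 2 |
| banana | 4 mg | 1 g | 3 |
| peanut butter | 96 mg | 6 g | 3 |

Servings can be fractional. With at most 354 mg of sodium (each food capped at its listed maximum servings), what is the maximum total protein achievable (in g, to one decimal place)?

Protein per mg sodium: kidney beans 0.7273, almonds 0.7143, banana 0.25, kale 0.08333, peanut butter 0.0625.
Take 2 servings of kidney beans: uses 22 mg sodium, +16.0 g protein (running total 16.0 g).
Take 3 servings of almonds: uses 21 mg sodium, +15.0 g protein (running total 31.0 g).
Take 3 servings of banana: uses 12 mg sodium, +3.0 g protein (running total 34.0 g).
Take 2 servings of kale: uses 96 mg sodium, +8.0 g protein (running total 42.0 g).
Take 2.115 servings of peanut butter: uses 203 mg sodium, +12.7 g protein (running total 54.7 g).
Greedy by best ratio exhausts the sodium allowance optimally: 54.7 g.

54.7 g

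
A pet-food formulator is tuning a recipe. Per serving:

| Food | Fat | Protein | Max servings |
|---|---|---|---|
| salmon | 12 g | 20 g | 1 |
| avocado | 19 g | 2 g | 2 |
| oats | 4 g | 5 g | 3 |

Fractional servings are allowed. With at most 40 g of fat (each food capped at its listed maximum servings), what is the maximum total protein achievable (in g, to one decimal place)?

36.7 g

Protein per g fat: salmon 1.667, oats 1.25, avocado 0.1053.
Take 1 serving of salmon: uses 12 g fat, +20.0 g protein (running total 20.0 g).
Take 3 servings of oats: uses 12 g fat, +15.0 g protein (running total 35.0 g).
Take 0.8421 servings of avocado: uses 16 g fat, +1.7 g protein (running total 36.7 g).
Greedy by best ratio exhausts the fat allowance optimally: 36.7 g.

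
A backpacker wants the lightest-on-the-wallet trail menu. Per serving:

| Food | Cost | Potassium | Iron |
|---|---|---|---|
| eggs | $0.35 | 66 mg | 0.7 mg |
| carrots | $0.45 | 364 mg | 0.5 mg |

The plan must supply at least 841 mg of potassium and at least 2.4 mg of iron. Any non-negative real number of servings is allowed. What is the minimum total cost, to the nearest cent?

$1.59

Two binding constraints pin down two serving amounts, so the optimal mix uses at most two foods. The candidates are each food alone (scaled to the tighter of potassium/iron) and each pair with both constraints tight.
eggs only: max(841/66, 2.4/0.7) = 12.74 servings → $4.46.
carrots only: max(841/364, 2.4/0.5) = 4.8 servings → $2.16.
eggs + carrots with both tight: 2.043 servings and 1.94 servings → $1.59.
Cheapest feasible corner: $1.59.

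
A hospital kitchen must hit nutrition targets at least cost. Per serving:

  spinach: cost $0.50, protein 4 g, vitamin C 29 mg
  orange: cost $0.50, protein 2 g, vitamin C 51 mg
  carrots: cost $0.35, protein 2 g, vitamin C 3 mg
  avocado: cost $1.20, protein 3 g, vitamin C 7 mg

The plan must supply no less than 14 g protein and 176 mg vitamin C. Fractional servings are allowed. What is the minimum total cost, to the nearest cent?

$2.26

The cheapest plan sits at a corner of the feasible region — with two constraints it uses at most two foods.
spinach only: max(14/4, 176/29) = 6.069 servings → $3.03.
orange only: max(14/2, 176/51) = 7 servings → $3.50.
carrots only: max(14/2, 176/3) = 58.67 servings → $20.53.
avocado only: max(14/3, 176/7) = 25.14 servings → $30.17.
spinach + orange with both tight: 2.479 servings and 2.041 servings → $2.26.
spinach + carrots: the both-tight solution has a negative serving — not a feasible corner.
spinach + avocado: intersection lies outside the first quadrant.
orange + carrots with both tight: 3.229 servings and 3.771 servings → $2.93.
orange + avocado with both tight: 3.094 servings and 2.604 servings → $4.67.
carrots + avocado with both targets exact would need a negative amount; discard.
So the least-cost plan costs $2.26.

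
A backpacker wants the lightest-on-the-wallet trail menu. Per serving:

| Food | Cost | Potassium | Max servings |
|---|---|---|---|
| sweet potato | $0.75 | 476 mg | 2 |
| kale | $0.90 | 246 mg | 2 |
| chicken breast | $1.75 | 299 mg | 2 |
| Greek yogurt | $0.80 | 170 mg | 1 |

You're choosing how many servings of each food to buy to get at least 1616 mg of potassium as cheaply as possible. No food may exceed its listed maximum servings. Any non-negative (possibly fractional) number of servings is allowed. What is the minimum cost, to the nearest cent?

Cost per mg of potassium: sweet potato $0.0016, kale $0.0037, Greek yogurt $0.0047, chicken breast $0.0059.
Take 2 servings of sweet potato: +952.0 mg potassium for $1.50 (total $1.50, still need 664.0 mg).
Take 2 servings of kale: +492.0 mg potassium for $1.80 (total $3.30, still need 172.0 mg).
Take 1 serving of Greek yogurt: +170.0 mg potassium for $0.80 (total $4.10, still need 2.0 mg).
Take 0.006689 servings of chicken breast: +2.0 mg potassium for $0.01 (total $4.11, still need 0.0 mg).
Filling from the cheapest source first is optimal under one linear minimum: $4.11.

$4.11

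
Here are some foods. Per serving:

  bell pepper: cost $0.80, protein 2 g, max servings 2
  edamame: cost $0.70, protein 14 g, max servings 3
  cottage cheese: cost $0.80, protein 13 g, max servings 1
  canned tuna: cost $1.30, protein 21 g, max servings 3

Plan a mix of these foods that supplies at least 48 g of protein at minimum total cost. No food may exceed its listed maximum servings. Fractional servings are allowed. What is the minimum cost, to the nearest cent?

Cost per g of protein: edamame $0.0500, cottage cheese $0.0615, canned tuna $0.0619, bell pepper $0.4000.
Take 3 servings of edamame: +42.0 g protein for $2.10 (total $2.10, still need 6.0 g).
Take 0.4615 servings of cottage cheese: +6.0 g protein for $0.37 (total $2.47, still need 0.0 g).
Greedy by cheapest-per-g is optimal for a single linear constraint, so the minimum cost is $2.47.

$2.47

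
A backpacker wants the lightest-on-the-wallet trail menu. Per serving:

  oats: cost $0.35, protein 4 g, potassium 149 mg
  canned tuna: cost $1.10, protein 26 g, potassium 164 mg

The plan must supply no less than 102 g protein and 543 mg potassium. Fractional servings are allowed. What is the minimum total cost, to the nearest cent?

$4.32

Two binding constraints pin down two serving amounts, so the optimal mix uses at most two foods. The candidates are each food alone (scaled to the tighter of protein/potassium) and each pair with both constraints tight.
oats only: max(102/4, 543/149) = 25.5 servings → $8.93.
canned tuna only: max(102/26, 543/164) = 3.923 servings → $4.32.
oats + canned tuna: intersection lies outside the first quadrant.
The minimum over all feasible corners is $4.32.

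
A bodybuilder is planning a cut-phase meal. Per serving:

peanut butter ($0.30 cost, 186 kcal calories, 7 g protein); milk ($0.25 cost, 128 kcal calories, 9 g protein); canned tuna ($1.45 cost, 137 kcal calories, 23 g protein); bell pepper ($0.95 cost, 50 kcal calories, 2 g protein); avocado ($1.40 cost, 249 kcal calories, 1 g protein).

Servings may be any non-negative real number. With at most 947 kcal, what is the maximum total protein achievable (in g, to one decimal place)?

Protein per kcal: canned tuna 0.1679, milk 0.07031, bell pepper 0.04, peanut butter 0.03763, avocado 0.004016.
With no serving limits, spend the whole calories allowance on canned tuna: 947 kcal / 137 kcal × 23 g = 159.0 g.

159.0 g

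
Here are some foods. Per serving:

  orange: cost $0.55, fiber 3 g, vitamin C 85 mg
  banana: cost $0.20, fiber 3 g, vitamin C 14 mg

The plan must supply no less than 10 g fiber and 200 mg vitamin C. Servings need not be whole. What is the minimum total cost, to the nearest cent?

The cheapest plan sits at a corner of the feasible region — with two constraints it uses at most two foods.
orange only: max(10/3, 200/85) = 3.333 servings → $1.83.
banana only: max(10/3, 200/14) = 14.29 servings → $2.86.
orange + banana with both tight: 2.16 servings and 1.174 servings → $1.42.
The minimum over all feasible corners is $1.42.

$1.42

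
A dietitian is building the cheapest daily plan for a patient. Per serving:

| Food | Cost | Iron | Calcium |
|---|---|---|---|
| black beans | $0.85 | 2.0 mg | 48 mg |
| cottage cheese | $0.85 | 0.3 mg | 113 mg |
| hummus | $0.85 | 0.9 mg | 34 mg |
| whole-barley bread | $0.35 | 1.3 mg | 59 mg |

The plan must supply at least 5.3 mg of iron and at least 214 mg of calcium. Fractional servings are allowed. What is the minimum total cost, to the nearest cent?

At the optimum either one food covers both requirements or two foods hit both targets exactly; no other combination can be cheaper.
black beans only: max(5.3/2.0, 214/48) = 4.458 servings → $3.79.
cottage cheese only: max(5.3/0.3, 214/113) = 17.67 servings → $15.02.
hummus only: max(5.3/0.9, 214/34) = 6.294 servings → $5.35.
whole-barley bread only: max(5.3/1.3, 214/59) = 4.077 servings → $1.43.
black beans + cottage cheese with both tight: 2.527 servings and 0.8204 servings → $2.85.
black beans + hummus: intersection lies outside the first quadrant.
black beans + whole-barley bread with both tight: 0.6205 servings and 3.122 servings → $1.62.
cottage cheese + hummus with both tight: 0.1355 servings and 5.844 servings → $5.08.
cottage cheese + whole-barley bread: the both-tight solution has a negative serving — not a feasible corner.
hummus + whole-barley bread with both tight: 3.876 servings and 1.393 servings → $3.78.
The minimum over all feasible corners is $1.43.

$1.43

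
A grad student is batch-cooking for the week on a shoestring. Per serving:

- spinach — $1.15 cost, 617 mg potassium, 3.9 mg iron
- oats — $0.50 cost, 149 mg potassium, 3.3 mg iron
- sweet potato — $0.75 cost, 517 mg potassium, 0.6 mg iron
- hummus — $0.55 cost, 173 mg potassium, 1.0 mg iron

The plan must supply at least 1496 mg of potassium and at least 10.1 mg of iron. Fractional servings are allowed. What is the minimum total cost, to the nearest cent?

An LP optimum is at a vertex; with two nutrient constraints at most two foods are used. Check each candidate.
spinach only: max(1496/617, 10.1/3.9) = 2.59 servings → $2.98.
oats only: max(1496/149, 10.1/3.3) = 10.04 servings → $5.02.
sweet potato only: max(1496/517, 10.1/0.6) = 16.83 servings → $12.62.
hummus only: max(1496/173, 10.1/1.0) = 10.1 servings → $5.55.
spinach + oats with both tight: 2.359 servings and 0.2731 servings → $2.85.
spinach + sweet potato: intersection lies outside the first quadrant.
spinach + hummus: intersection lies outside the first quadrant.
oats + sweet potato with both tight: 2.675 servings and 2.123 servings → $2.93.
oats + hummus with both tight: 0.5956 servings and 8.134 servings → $4.77.
sweet potato + hummus: intersection lies outside the first quadrant.
The minimum over all feasible corners is $2.85.

$2.85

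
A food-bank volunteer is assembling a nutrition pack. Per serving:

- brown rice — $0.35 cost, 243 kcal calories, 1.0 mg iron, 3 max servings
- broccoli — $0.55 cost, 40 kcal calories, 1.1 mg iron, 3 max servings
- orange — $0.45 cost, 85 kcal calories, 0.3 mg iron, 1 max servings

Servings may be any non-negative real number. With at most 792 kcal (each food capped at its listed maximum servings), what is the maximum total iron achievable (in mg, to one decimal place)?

6.1 mg

Iron per kcal: broccoli 0.0275, brown rice 0.004115, orange 0.003529.
Take 3 servings of broccoli: uses 120 kcal, +3.3 mg iron (running total 3.3 mg).
Take 2.765 servings of brown rice: uses 672 kcal, +2.8 mg iron (running total 6.1 mg).
Greedy by best ratio exhausts the calories allowance optimally: 6.1 mg.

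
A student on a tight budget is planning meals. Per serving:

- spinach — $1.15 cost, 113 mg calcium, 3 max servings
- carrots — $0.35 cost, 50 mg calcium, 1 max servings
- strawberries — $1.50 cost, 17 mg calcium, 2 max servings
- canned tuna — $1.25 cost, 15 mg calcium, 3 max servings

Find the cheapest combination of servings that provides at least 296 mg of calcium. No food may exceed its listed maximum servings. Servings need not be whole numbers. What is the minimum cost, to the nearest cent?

$2.85

Cost per mg of calcium: carrots $0.0070, spinach $0.0102, canned tuna $0.0833, strawberries $0.0882.
Take 1 serving of carrots: +50.0 mg calcium for $0.35 (total $0.35, still need 246.0 mg).
Take 2.177 servings of spinach: +246.0 mg calcium for $2.50 (total $2.85, still need 0.0 mg).
Filling from the cheapest source first is optimal under one linear minimum: $2.85.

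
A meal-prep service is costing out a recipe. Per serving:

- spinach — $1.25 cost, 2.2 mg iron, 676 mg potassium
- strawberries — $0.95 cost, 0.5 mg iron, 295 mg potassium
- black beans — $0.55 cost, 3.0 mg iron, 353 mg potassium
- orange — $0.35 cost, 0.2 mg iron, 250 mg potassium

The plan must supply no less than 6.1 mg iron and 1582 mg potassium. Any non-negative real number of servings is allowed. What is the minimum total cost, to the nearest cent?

$2.31

spinach only: max(6.1/2.2, 1582/676) = 2.773 servings → $3.47.
strawberries only: max(6.1/0.5, 1582/295) = 12.2 servings → $11.59.
black beans only: max(6.1/3.0, 1582/353) = 4.482 servings → $2.46.
orange only: max(6.1/0.2, 1582/250) = 30.5 servings → $10.68.
spinach + strawberries with both targets exact would need a negative amount; discard.
spinach + black beans with both tight: 2.072 servings and 0.514 servings → $2.87.
spinach + orange with both targets exact would need a negative amount; discard.
strawberries + black beans with both tight: 3.659 servings and 1.423 servings → $4.26.
strawberries + orange: the both-tight solution has a negative serving — not a feasible corner.
black beans + orange with both tight: 1.779 servings and 3.816 servings → $2.31.
So the least-cost plan costs $2.31.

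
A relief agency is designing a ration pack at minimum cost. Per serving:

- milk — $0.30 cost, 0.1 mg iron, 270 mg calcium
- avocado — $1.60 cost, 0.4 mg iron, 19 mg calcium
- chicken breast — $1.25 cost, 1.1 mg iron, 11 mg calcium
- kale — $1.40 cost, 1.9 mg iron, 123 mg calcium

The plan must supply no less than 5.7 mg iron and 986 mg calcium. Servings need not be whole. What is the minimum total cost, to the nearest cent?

$4.73

A basic optimal solution has at most two foods positive. Try each food alone and each pair with both targets met exactly.
milk only: max(5.7/0.1, 986/270) = 57 servings → $17.10.
avocado only: max(5.7/0.4, 986/19) = 51.89 servings → $83.03.
chicken breast only: max(5.7/1.1, 986/11) = 89.64 servings → $112.05.
kale only: max(5.7/1.9, 986/123) = 8.016 servings → $11.22.
milk + avocado with both tight: 2.697 servings and 13.58 servings → $22.53.
milk + chicken breast with both tight: 3.454 servings and 4.868 servings → $7.12.
milk + kale with both tight: 2.341 servings and 2.877 servings → $4.73.
avocado + chicken breast: the both-tight solution has a negative serving — not a feasible corner.
avocado + kale: intersection lies outside the first quadrant.
chicken breast + kale: the both-tight solution has a negative serving — not a feasible corner.
Cheapest feasible corner: $4.73.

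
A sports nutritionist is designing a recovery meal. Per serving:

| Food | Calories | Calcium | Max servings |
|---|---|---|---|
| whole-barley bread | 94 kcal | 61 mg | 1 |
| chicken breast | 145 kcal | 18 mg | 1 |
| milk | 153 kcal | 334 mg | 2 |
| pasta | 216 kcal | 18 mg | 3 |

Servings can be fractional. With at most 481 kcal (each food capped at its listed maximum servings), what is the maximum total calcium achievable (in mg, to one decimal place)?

Calcium per kcal: milk 2.183, whole-barley bread 0.6489, chicken breast 0.1241, pasta 0.08333.
Take 2 servings of milk: uses 306 kcal, +668.0 mg calcium (running total 668.0 mg).
Take 1 serving of whole-barley bread: uses 94 kcal, +61.0 mg calcium (running total 729.0 mg).
Take 0.5586 servings of chicken breast: uses 81 kcal, +10.1 mg calcium (running total 739.1 mg).
Greedy by best ratio exhausts the calories allowance optimally: 739.1 mg.

739.1 mg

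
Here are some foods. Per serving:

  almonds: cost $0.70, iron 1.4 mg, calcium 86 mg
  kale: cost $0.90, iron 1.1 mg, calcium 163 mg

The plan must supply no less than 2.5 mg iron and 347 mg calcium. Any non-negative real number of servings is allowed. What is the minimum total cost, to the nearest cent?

Two binding constraints pin down two serving amounts, so the optimal mix uses at most two foods. The candidates are each food alone (scaled to the tighter of iron/calcium) and each pair with both constraints tight.
almonds only: max(2.5/1.4, 347/86) = 4.035 servings → $2.82.
kale only: max(2.5/1.1, 347/163) = 2.273 servings → $2.05.
almonds + kale with both tight: 0.1931 servings and 2.027 servings → $1.96.
So the least-cost plan costs $1.96.

$1.96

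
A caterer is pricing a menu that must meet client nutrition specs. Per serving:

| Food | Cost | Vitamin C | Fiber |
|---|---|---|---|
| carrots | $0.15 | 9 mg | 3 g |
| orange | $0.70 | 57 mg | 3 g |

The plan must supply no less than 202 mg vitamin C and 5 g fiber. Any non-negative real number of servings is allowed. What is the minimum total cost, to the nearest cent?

$2.48

Compare the cost at each extreme point of the feasible region.
carrots only: max(202/9, 5/3) = 22.44 servings → $3.37.
orange only: max(202/57, 5/3) = 3.544 servings → $2.48.
carrots + orange: intersection lies outside the first quadrant.
The minimum over all feasible corners is $2.48.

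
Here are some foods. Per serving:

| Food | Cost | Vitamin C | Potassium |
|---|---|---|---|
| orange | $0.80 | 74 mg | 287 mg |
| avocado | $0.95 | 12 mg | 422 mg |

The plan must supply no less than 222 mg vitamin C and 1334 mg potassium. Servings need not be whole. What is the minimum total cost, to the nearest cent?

$3.43

The cheapest plan sits at a corner of the feasible region — with two constraints it uses at most two foods.
orange only: max(222/74, 1334/287) = 4.648 servings → $3.72.
avocado only: max(222/12, 1334/422) = 18.5 servings → $17.57.
orange + avocado with both tight: 2.796 servings and 1.26 servings → $3.43.
Cheapest feasible corner: $3.43.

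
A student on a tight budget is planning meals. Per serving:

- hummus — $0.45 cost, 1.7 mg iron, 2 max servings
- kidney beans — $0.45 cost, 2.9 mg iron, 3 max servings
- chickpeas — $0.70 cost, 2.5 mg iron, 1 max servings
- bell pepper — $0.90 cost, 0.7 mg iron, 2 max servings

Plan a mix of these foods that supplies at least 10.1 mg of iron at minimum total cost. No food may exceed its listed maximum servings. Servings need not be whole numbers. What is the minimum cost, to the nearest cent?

Cost per mg of iron: kidney beans $0.1552, hummus $0.2647, chickpeas $0.2800, bell pepper $1.2857.
Take 3 servings of kidney beans: +8.7 mg iron for $1.35 (total $1.35, still need 1.4 mg).
Take 0.8235 servings of hummus: +1.4 mg iron for $0.37 (total $1.72, still need 0.0 mg).
Greedy by cheapest-per-mg is optimal for a single linear constraint, so the minimum cost is $1.72.

$1.72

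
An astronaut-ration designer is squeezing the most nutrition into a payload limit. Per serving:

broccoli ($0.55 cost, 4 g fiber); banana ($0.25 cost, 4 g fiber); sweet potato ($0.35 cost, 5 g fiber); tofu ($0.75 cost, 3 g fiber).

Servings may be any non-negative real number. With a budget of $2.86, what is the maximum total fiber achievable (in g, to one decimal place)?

45.8 g

Fiber per dollar: banana 16, sweet potato 14.29, broccoli 7.273, tofu 4.
With no serving limits, spend the whole cost allowance on banana: $2.86 / $0.25 × 4 g = 45.8 g.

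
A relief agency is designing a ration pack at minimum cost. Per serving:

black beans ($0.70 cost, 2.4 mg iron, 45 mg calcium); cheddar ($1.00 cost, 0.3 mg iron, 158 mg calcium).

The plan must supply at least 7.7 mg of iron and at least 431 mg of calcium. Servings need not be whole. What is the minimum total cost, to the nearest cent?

With two linear requirements the optimum uses one or two foods; enumerate the corners.
black beans only: max(7.7/2.4, 431/45) = 9.578 servings → $6.70.
cheddar only: max(7.7/0.3, 431/158) = 25.67 servings → $25.67.
black beans + cheddar with both tight: 2.973 servings and 1.881 servings → $3.96.
So the least-cost plan costs $3.96.

$3.96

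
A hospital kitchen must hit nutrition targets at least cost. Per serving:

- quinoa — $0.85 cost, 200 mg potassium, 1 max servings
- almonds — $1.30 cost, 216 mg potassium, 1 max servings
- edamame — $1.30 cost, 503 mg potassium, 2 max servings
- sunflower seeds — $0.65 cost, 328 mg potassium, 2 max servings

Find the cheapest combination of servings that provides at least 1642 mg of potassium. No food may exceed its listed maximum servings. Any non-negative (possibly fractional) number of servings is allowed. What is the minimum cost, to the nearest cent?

Cost per mg of potassium: sunflower seeds $0.0020, edamame $0.0026, quinoa $0.0043, almonds $0.0060.
Take 2 servings of sunflower seeds: +656.0 mg potassium for $1.30 (total $1.30, still need 986.0 mg).
Take 1.96 servings of edamame: +986.0 mg potassium for $2.55 (total $3.85, still need 0.0 mg).
Filling from the cheapest source first is optimal under one linear minimum: $3.85.

$3.85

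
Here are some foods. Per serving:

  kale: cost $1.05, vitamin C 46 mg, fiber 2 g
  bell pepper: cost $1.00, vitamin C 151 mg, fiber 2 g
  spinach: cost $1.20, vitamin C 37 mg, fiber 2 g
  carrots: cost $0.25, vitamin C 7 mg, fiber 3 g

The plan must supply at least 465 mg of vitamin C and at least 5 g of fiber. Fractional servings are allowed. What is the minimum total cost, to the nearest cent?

An LP optimum is at a vertex; with two nutrient constraints at most two foods are used. Check each candidate.
kale only: max(465/46, 5/2) = 10.11 servings → $10.61.
bell pepper only: max(465/151, 5/2) = 3.079 servings → $3.08.
spinach only: max(465/37, 5/2) = 12.57 servings → $15.08.
carrots only: max(465/7, 5/3) = 66.43 servings → $16.61.
kale + bell pepper with both targets exact would need a negative amount; discard.
kale + spinach: intersection lies outside the first quadrant.
kale + carrots: the both-tight solution has a negative serving — not a feasible corner.
bell pepper + spinach: the both-tight solution has a negative serving — not a feasible corner.
bell pepper + carrots: intersection lies outside the first quadrant.
spinach + carrots with both targets exact would need a negative amount; discard.
The minimum over all feasible corners is $3.08.

$3.08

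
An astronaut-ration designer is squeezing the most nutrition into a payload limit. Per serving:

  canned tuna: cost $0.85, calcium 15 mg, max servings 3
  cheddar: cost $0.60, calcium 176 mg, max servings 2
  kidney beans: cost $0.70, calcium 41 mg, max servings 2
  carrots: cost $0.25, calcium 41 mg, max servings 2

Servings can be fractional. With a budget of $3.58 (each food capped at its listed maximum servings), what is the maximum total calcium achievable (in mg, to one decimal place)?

Calcium per dollar: cheddar 293.3, carrots 164, kidney beans 58.57, canned tuna 17.65.
Take 2 servings of cheddar: spends $1.20, +352.0 mg calcium (running total 352.0 mg).
Take 2 servings of carrots: spends $0.50, +82.0 mg calcium (running total 434.0 mg).
Take 2 servings of kidney beans: spends $1.40, +82.0 mg calcium (running total 516.0 mg).
Take 0.5647 servings of canned tuna: spends $0.48, +8.5 mg calcium (running total 524.5 mg).
Greedy by best ratio exhausts the cost allowance optimally: 524.5 mg.

524.5 mg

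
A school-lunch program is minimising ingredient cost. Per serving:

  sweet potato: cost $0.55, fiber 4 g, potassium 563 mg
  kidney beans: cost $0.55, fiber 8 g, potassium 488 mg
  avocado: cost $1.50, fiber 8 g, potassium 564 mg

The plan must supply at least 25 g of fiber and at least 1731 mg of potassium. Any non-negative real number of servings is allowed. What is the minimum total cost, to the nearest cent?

For a min-cost LP with two ≥-constraints, a basic feasible solution has at most two positive variables.
sweet potato only: max(25/4, 1731/563) = 6.25 servings → $3.44.
kidney beans only: max(25/8, 1731/488) = 3.547 servings → $1.95.
avocado only: max(25/8, 1731/564) = 3.125 servings → $4.69.
sweet potato + kidney beans with both tight: 0.6458 servings and 2.802 servings → $1.90.
sweet potato + avocado: the both-tight solution has a negative serving — not a feasible corner.
kidney beans + avocado with both tight: 0.4145 servings and 2.711 servings → $4.29.
Cheapest feasible corner: $1.90.

$1.90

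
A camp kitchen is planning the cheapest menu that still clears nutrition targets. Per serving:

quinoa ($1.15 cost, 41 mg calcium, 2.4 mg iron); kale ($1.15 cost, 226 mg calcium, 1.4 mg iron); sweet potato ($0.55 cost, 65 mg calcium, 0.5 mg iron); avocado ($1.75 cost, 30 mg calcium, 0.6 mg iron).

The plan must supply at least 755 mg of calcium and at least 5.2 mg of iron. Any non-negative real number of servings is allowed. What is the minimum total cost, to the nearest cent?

$4.07

At the optimum either one food covers both requirements or two foods hit both targets exactly; no other combination can be cheaper.
quinoa only: max(755/41, 5.2/2.4) = 18.41 servings → $21.18.
kale only: max(755/226, 5.2/1.4) = 3.714 servings → $4.27.
sweet potato only: max(755/65, 5.2/0.5) = 11.62 servings → $6.39.
avocado only: max(755/30, 5.2/0.6) = 25.17 servings → $44.04.
quinoa + kale with both tight: 0.2437 servings and 3.296 servings → $4.07.
quinoa + sweet potato: intersection lies outside the first quadrant.
quinoa + avocado: intersection lies outside the first quadrant.
kale + sweet potato with both tight: 1.795 servings and 5.373 servings → $5.02.
kale + avocado with both tight: 3.173 servings and 1.263 servings → $5.86.
sweet potato + avocado: the both-tight solution has a negative serving — not a feasible corner.
The minimum over all feasible corners is $4.07.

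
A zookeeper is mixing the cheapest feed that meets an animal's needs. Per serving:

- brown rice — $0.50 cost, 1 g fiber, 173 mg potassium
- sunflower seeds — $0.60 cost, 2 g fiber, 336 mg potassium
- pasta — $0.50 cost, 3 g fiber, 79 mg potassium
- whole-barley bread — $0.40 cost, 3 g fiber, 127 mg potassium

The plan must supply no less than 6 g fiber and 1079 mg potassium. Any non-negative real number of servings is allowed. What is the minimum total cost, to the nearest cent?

The cheapest plan sits at a corner of the feasible region — with two constraints it uses at most two foods.
brown rice only: max(6/1, 1079/173) = 6.237 servings → $3.12.
sunflower seeds only: max(6/2, 1079/336) = 3.211 servings → $1.93.
pasta only: max(6/3, 1079/79) = 13.66 servings → $6.83.
whole-barley bread only: max(6/3, 1079/127) = 8.496 servings → $3.40.
brown rice + sunflower seeds: the both-tight solution has a negative serving — not a feasible corner.
brown rice + pasta: intersection lies outside the first quadrant.
brown rice + whole-barley bread: intersection lies outside the first quadrant.
sunflower seeds + pasta with both targets exact would need a negative amount; discard.
sunflower seeds + whole-barley bread with both targets exact would need a negative amount; discard.
pasta + whole-barley bread: intersection lies outside the first quadrant.
Cheapest feasible corner: $1.93.

$1.93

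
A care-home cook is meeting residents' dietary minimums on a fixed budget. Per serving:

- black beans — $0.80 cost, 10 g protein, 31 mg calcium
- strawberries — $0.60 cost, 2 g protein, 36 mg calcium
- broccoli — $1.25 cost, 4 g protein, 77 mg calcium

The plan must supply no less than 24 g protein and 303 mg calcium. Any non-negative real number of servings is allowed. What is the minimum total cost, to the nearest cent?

$5.21

The cheapest plan sits at a corner of the feasible region — with two constraints it uses at most two foods.
black beans only: max(24/10, 303/31) = 9.774 servings → $7.82.
strawberries only: max(24/2, 303/36) = 12 servings → $7.20.
broccoli only: max(24/4, 303/77) = 6 servings → $7.50.
black beans + strawberries with both tight: 0.8658 servings and 7.671 servings → $5.30.
black beans + broccoli with both tight: 0.9845 servings and 3.539 servings → $5.21.
strawberries + broccoli with both targets exact would need a negative amount; discard.
Cheapest feasible corner: $5.21.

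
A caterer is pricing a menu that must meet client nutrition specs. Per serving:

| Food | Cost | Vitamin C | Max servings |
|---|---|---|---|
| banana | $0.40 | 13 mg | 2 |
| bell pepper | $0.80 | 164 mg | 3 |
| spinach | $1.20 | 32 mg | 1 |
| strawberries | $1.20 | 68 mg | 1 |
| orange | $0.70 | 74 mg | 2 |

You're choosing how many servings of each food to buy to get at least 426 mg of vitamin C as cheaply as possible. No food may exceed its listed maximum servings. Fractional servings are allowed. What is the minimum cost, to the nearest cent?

$2.08

Cost per mg of vitamin C: bell pepper $0.0049, orange $0.0095, strawberries $0.0176, banana $0.0308, spinach $0.0375.
Take 2.598 servings of bell pepper: +426.0 mg vitamin C for $2.08 (total $2.08, still need 0.0 mg).
Filling from the cheapest source first is optimal under one linear minimum: $2.08.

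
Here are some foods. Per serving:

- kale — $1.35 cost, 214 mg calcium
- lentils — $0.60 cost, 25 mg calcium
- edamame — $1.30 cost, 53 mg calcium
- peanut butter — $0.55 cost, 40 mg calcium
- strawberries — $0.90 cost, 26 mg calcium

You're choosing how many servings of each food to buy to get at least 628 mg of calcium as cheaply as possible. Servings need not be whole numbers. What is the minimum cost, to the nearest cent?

$3.96

Cost per mg of calcium: kale $0.0063, peanut butter $0.0138, lentils $0.0240, edamame $0.0245, strawberries $0.0346.
With no serving limits, use only kale: 628 mg / 214 mg = 2.935 servings × $1.35 = $3.96.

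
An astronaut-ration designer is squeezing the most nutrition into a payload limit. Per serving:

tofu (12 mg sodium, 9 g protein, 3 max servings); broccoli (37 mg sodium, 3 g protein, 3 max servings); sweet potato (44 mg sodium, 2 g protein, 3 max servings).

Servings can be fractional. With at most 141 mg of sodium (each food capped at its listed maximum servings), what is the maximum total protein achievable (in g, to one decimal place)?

Protein per mg sodium: tofu 0.75, broccoli 0.08108, sweet potato 0.04545.
Take 3 servings of tofu: uses 36 mg sodium, +27.0 g protein (running total 27.0 g).
Take 2.838 servings of broccoli: uses 105 mg sodium, +8.5 g protein (running total 35.5 g).
Filling greedily by protein-per-mg sodium is optimal for one linear limit, giving 35.5 g.

35.5 g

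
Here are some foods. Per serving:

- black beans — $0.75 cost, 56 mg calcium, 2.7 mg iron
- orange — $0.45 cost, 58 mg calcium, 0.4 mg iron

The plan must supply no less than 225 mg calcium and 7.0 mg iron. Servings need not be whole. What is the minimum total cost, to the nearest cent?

Two binding constraints pin down two serving amounts, so the optimal mix uses at most two foods. The candidates are each food alone (scaled to the tighter of calcium/iron) and each pair with both constraints tight.
black beans only: max(225/56, 7.0/2.7) = 4.018 servings → $3.01.
orange only: max(225/58, 7.0/0.4) = 17.5 servings → $7.88.
black beans + orange with both tight: 2.355 servings and 1.606 servings → $2.49.
The minimum over all feasible corners is $2.49.

$2.49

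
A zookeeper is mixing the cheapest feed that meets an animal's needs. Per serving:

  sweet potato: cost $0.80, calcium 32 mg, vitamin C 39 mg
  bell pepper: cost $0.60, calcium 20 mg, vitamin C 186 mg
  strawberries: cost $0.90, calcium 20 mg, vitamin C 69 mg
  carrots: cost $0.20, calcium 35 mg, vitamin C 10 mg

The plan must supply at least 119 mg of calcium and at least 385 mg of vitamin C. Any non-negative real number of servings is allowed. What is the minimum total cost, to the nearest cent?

For a min-cost LP with two ≥-constraints, a basic feasible solution has at most two positive variables.
sweet potato only: max(119/32, 385/39) = 9.872 servings → $7.90.
bell pepper only: max(119/20, 385/186) = 5.95 servings → $3.57.
strawberries only: max(119/20, 385/69) = 5.95 servings → $5.36.
carrots only: max(119/35, 385/10) = 38.5 servings → $7.70.
sweet potato + bell pepper with both tight: 2.791 servings and 1.485 servings → $3.12.
sweet potato + strawberries with both tight: 0.3578 servings and 5.377 servings → $5.13.
sweet potato + carrots: the both-tight solution has a negative serving — not a feasible corner.
bell pepper + strawberries: intersection lies outside the first quadrant.
bell pepper + carrots with both tight: 1.947 servings and 2.287 servings → $1.63.
strawberries + carrots with both tight: 5.546 servings and 0.2307 servings → $5.04.
So the least-cost plan costs $1.63.

$1.63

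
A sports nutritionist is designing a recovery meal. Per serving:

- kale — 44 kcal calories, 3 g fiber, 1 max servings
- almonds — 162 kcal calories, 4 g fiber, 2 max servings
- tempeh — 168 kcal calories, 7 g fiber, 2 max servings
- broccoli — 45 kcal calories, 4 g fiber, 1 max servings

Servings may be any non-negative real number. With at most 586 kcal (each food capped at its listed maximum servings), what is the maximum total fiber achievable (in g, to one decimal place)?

Fiber per kcal: broccoli 0.08889, kale 0.06818, tempeh 0.04167, almonds 0.02469.
Take 1 serving of broccoli: uses 45 kcal, +4.0 g fiber (running total 4.0 g).
Take 1 serving of kale: uses 44 kcal, +3.0 g fiber (running total 7.0 g).
Take 2 servings of tempeh: uses 336 kcal, +14.0 g fiber (running total 21.0 g).
Take 0.9938 servings of almonds: uses 161 kcal, +4.0 g fiber (running total 25.0 g).
Filling greedily by fiber-per-kcal is optimal for one linear limit, giving 25.0 g.

25.0 g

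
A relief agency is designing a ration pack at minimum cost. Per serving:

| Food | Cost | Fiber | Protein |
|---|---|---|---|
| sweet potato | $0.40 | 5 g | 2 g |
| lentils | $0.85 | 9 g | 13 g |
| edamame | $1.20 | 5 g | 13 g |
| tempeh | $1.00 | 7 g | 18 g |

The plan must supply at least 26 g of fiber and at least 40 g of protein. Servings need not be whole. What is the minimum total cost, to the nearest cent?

$2.56

Two binding constraints pin down two serving amounts, so the optimal mix uses at most two foods. The candidates are each food alone (scaled to the tighter of fiber/protein) and each pair with both constraints tight.
sweet potato only: max(26/5, 40/2) = 20 servings → $8.00.
lentils only: max(26/9, 40/13) = 3.077 servings → $2.62.
edamame only: max(26/5, 40/13) = 5.2 servings → $6.24.
tempeh only: max(26/7, 40/18) = 3.714 servings → $3.71.
sweet potato + lentils with both targets exact would need a negative amount; discard.
sweet potato + edamame with both tight: 2.509 servings and 2.691 servings → $4.23.
sweet potato + tempeh with both tight: 2.474 servings and 1.947 servings → $2.94.
lentils + edamame with both tight: 2.654 servings and 0.4231 servings → $2.76.
lentils + tempeh with both tight: 2.648 servings and 0.3099 servings → $2.56.
edamame + tempeh: the both-tight solution has a negative serving — not a feasible corner.
So the least-cost plan costs $2.56.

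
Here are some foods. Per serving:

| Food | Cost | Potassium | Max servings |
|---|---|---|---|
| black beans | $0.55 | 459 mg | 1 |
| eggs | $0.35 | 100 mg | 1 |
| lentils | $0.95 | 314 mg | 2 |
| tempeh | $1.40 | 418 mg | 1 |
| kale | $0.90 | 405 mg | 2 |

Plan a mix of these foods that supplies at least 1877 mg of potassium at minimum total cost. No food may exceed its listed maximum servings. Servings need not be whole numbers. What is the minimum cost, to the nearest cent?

Cost per mg of potassium: black beans $0.0012, kale $0.0022, lentils $0.0030, tempeh $0.0033, eggs $0.0035.
Take 1 serving of black beans: +459.0 mg potassium for $0.55 (total $0.55, still need 1418.0 mg).
Take 2 servings of kale: +810.0 mg potassium for $1.80 (total $2.35, still need 608.0 mg).
Take 1.936 servings of lentils: +608.0 mg potassium for $1.84 (total $4.19, still need 0.0 mg).
Filling from the cheapest source first is optimal under one linear minimum: $4.19.

$4.19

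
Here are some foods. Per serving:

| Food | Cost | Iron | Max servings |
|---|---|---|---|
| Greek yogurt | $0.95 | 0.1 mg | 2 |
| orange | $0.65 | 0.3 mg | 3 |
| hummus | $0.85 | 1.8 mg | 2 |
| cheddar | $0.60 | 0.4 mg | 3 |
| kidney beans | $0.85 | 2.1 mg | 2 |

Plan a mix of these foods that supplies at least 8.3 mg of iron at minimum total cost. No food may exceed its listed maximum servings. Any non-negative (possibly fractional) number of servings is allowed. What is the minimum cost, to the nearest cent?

$4.15

Cost per mg of iron: kidney beans $0.4048, hummus $0.4722, cheddar $1.5000, orange $2.1667, Greek yogurt $9.5000.
Take 2 servings of kidney beans: +4.2 mg iron for $1.70 (total $1.70, still need 4.1 mg).
Take 2 servings of hummus: +3.6 mg iron for $1.70 (total $3.40, still need 0.5 mg).
Take 1.25 servings of cheddar: +0.5 mg iron for $0.75 (total $4.15, still need 0.0 mg).
Greedy by cheapest-per-mg is optimal for a single linear constraint, so the minimum cost is $4.15.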